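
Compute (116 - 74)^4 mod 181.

125

116 - 74 = 42
(42)^4 ≡ 125 (mod 181)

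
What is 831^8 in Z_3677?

176

831^1 ≡ 831 (mod 3677)
831^2 ≡ 831^2 = 690561 ≡ 2962 (mod 3677)
831^4 ≡ 2962^2 = 8773444 ≡ 122 (mod 3677)
831^8 ≡ 122^2 = 14884 ≡ 176 (mod 3677)
So 831^8 ≡ 176 (mod 3677).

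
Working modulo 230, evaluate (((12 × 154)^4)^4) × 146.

36

12 × 154 = 1848 ≡ 8 (mod 230)
(8)^4 ≡ 186 (mod 230)
(186)^4 ≡ 16 (mod 230)
16 × 146 = 2336 ≡ 36 (mod 230)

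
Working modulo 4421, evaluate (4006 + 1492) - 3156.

2342

4006 + 1492 = 5498 ≡ 1077 (mod 4421)
1077 - 3156 = -2079 ≡ 2342 (mod 4421)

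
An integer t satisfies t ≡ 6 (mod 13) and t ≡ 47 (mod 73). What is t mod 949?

266

13⁻¹ mod 73: 13·45 ≡ 1 (mod 73), so 13⁻¹ ≡ 45.
t = 6 + 13·((47 − 6)·45 mod 73) = 6 + 13·20 = 266.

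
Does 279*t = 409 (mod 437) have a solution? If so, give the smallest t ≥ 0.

gcd(279, 437) = 1, so a unique solution mod 437 exists.
279⁻¹ ≡ 307 (mod 437).
t ≡ 307*409 ≡ 144 (mod 437).

144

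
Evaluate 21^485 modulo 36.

9

Using repeated squaring:
485 in binary is 111100101, i.e. 485 = 256 + 128 + 64 + 32 + 4 + 1.
21^1 ≡ 21 (mod 36)
21^2 ≡ 21^2 = 441 ≡ 9 (mod 36)
21^4 ≡ 9^2 = 81 ≡ 9 (mod 36)
21^8 ≡ 9^2 = 81 ≡ 9 (mod 36)
21^16 ≡ 9^2 = 81 ≡ 9 (mod 36)
21^32 ≡ 9^2 = 81 ≡ 9 (mod 36)
21^64 ≡ 9^2 = 81 ≡ 9 (mod 36)
21^128 ≡ 9^2 = 81 ≡ 9 (mod 36)
21^256 ≡ 9^2 = 81 ≡ 9 (mod 36)
21^485 = 21^256 * 21^128 * 21^64 * 21^32 * 21^4 * 21^1 ≡ 9 * 9 * 9 * 9 * 9 * 21 (mod 36).
Accumulate the product:
9 * 9 = 81 ≡ 9
9 * 9 = 81 ≡ 9
9 * 9 = 81 ≡ 9
9 * 9 = 81 ≡ 9
9 * 21 = 189 ≡ 9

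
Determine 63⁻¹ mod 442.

By the extended Euclidean algorithm:
442 = 7·63 + 1
63 = 63·1 + 0
gcd(63, 442) = 1, so the inverse exists.
Back-substitute for 1:
1 = 1·442 − 7·63
So 63⁻¹ ≡ −7 ≡ 435 (mod 442).

435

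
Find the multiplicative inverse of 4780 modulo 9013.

6492

9013 = 1×4780 + 4233
4780 = 1×4233 + 547
4233 = 7×547 + 404
547 = 1×404 + 143
404 = 2×143 + 118
143 = 1×118 + 25
118 = 4×25 + 18
25 = 1×18 + 7
18 = 2×7 + 4
7 = 1×4 + 3
4 = 1×3 + 1
3 = 3×1 + 0
gcd(4780, 9013) = 1, so the inverse exists.
Back-substitute for 1:
1 = 1×4 − 1×3
  = −1×7 + 2×4
  = 2×18 − 5×7
  = −5×25 + 7×18
  = 7×118 − 33×25
  = −33×143 + 40×118
  = 40×404 − 113×143
  = −113×547 + 153×404
  = 153×4233 − 1184×547
  = −1184×4780 + 1337×4233
  = 1337×9013 − 2521×4780
So 4780⁻¹ ≡ −2521 ≡ 6492 (mod 9013).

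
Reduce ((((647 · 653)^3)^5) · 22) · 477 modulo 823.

235

647 · 653 = 422491 ≡ 292 (mod 823)
(292)^3 ≡ 515 (mod 823)
(515)^5 ≡ 39 (mod 823)
39 · 22 = 858 ≡ 35 (mod 823)
35 · 477 = 16695 ≡ 235 (mod 823)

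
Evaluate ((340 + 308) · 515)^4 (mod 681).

340 + 308 = 648
648 · 515 = 333720 ≡ 30 (mod 681)
(30)^4 ≡ 291 (mod 681)

291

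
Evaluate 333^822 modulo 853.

Using repeated squaring:
822 in binary is 1100110110, i.e. 822 = 512 + 256 + 32 + 16 + 4 + 2.
333^1 ≡ 333 (mod 853)
333^2 ≡ 333^2 = 110889 ≡ 852 (mod 853)
333^4 ≡ 852^2 = 725904 ≡ 1 (mod 853)
333^8 ≡ 1^2 = 1 (mod 853)
333^16 ≡ 1^2 = 1 (mod 853)
333^32 ≡ 1^2 = 1 (mod 853)
333^64 ≡ 1^2 = 1 (mod 853)
333^128 ≡ 1^2 = 1 (mod 853)
333^256 ≡ 1^2 = 1 (mod 853)
333^512 ≡ 1^2 = 1 (mod 853)
333^822 = 333^512 × 333^256 × 333^32 × 333^16 × 333^4 × 333^2 ≡ 1 × 1 × 1 × 1 × 1 × 852 (mod 853).
Accumulate the product:
1 × 1 = 1
1 × 1 = 1
1 × 1 = 1
1 × 1 = 1
1 × 852 = 852

852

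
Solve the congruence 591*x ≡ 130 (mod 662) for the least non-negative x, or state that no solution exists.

gcd(591, 662) = 1, so a unique solution mod 662 exists.
591⁻¹ ≡ 317 (mod 662).
x ≡ 317*130 ≡ 166 (mod 662).

166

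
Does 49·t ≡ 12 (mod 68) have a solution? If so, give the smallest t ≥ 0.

gcd(49, 68) = 1, so a unique solution mod 68 exists.
49⁻¹ ≡ 25 (mod 68).
t ≡ 25·12 ≡ 28 (mod 68).

28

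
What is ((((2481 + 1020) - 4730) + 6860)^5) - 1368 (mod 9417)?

2481 + 1020 = 3501
3501 - 4730 = -1229 ≡ 8188 (mod 9417)
8188 + 6860 = 15048 ≡ 5631 (mod 9417)
(5631)^5 ≡ 6633 (mod 9417)
6633 - 1368 = 5265

5265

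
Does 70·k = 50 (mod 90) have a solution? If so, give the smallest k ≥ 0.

gcd(70, 90) = 10, and 10 | 50, so solutions exist.
Divide through by 10: 7·k ≡ 5 (mod 9).
7⁻¹ ≡ 4 (mod 9).
k ≡ 4·5 ≡ 2 (mod 9).
The smallest non-negative solution is k = 2.

2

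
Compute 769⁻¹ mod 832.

Apply the Euclidean algorithm and back-substitute:
832 = 1×769 + 63
769 = 12×63 + 13
63 = 4×13 + 11
13 = 1×11 + 2
11 = 5×2 + 1
2 = 2×1 + 0
gcd(769, 832) = 1, so the inverse exists.
Back-substitute for 1:
1 = 1×11 − 5×2
  = −5×13 + 6×11
  = 6×63 − 29×13
  = −29×769 + 354×63
  = 354×832 − 383×769
So 769⁻¹ ≡ −383 ≡ 449 (mod 832).

449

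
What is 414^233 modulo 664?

Using repeated squaring:
414^1 ≡ 414 (mod 664)
414^2 ≡ 414^2 = 171396 ≡ 84 (mod 664)
414^4 ≡ 84^2 = 7056 ≡ 416 (mod 664)
414^8 ≡ 416^2 = 173056 ≡ 416 (mod 664)
414^16 ≡ 416^2 = 173056 ≡ 416 (mod 664)
414^32 ≡ 416^2 = 173056 ≡ 416 (mod 664)
414^64 ≡ 416^2 = 173056 ≡ 416 (mod 664)
414^128 ≡ 416^2 = 173056 ≡ 416 (mod 664)
414^233 = 414^128 × 414^64 × 414^32 × 414^8 × 414^1 ≡ 416 × 416 × 416 × 416 × 414 (mod 664).
Accumulate the product:
416 × 416 = 173056 ≡ 416
416 × 416 = 173056 ≡ 416
416 × 416 = 173056 ≡ 416
416 × 414 = 172224 ≡ 248

248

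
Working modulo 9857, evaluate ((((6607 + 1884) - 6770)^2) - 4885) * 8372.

6843

6607 + 1884 = 8491
8491 - 6770 = 1721
(1721)^2 ≡ 4741 (mod 9857)
4741 - 4885 = -144 ≡ 9713 (mod 9857)
9713 * 8372 = 81317236 ≡ 6843 (mod 9857)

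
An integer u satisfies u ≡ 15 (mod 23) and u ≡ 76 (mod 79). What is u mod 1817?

23⁻¹ mod 79: 23×55 ≡ 1 (mod 79), so 23⁻¹ ≡ 55.
u = 15 + 23×((76 − 15)×55 mod 79) = 15 + 23×37 = 866.

866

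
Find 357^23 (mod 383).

Compute successive squares:
23 in binary is 10111, i.e. 23 = 16 + 4 + 2 + 1.
357^1 ≡ 357 (mod 383)
357^2 ≡ 357^2 = 127449 ≡ 293 (mod 383)
357^4 ≡ 293^2 = 85849 ≡ 57 (mod 383)
357^8 ≡ 57^2 = 3249 ≡ 185 (mod 383)
357^16 ≡ 185^2 = 34225 ≡ 138 (mod 383)
357^23 = 357^16 × 357^4 × 357^2 × 357^1 ≡ 138 × 57 × 293 × 357 (mod 383).
Accumulate the product:
138 × 57 = 7866 ≡ 206
206 × 293 = 60358 ≡ 227
227 × 357 = 81039 ≡ 226

226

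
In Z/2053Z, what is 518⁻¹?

1621

2053 = 3*518 + 499
518 = 1*499 + 19
499 = 26*19 + 5
19 = 3*5 + 4
5 = 1*4 + 1
4 = 4*1 + 0
gcd(518, 2053) = 1, so the inverse exists.
Bézout: 1 = 109*2053 − 432*518.
So 518⁻¹ ≡ −432 ≡ 1621 (mod 2053).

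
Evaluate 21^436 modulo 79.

10

Compute successive squares:
436 in binary is 110110100, i.e. 436 = 256 + 128 + 32 + 16 + 4.
21^1 ≡ 21 (mod 79)
21^2 ≡ 21^2 = 441 ≡ 46 (mod 79)
21^4 ≡ 46^2 = 2116 ≡ 62 (mod 79)
21^8 ≡ 62^2 = 3844 ≡ 52 (mod 79)
21^16 ≡ 52^2 = 2704 ≡ 18 (mod 79)
21^32 ≡ 18^2 = 324 ≡ 8 (mod 79)
21^64 ≡ 8^2 = 64 (mod 79)
21^128 ≡ 64^2 = 4096 ≡ 67 (mod 79)
21^256 ≡ 67^2 = 4489 ≡ 65 (mod 79)
21^436 = 21^256 · 21^128 · 21^32 · 21^16 · 21^4 ≡ 65 · 67 · 8 · 18 · 62 (mod 79).
Accumulate the product:
65 · 67 = 4355 ≡ 10
10 · 8 = 80 ≡ 1
1 · 18 = 18
18 · 62 = 1116 ≡ 10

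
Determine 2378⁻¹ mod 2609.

192

By the extended Euclidean algorithm:
2609 = 1·2378 + 231
2378 = 10·231 + 68
231 = 3·68 + 27
68 = 2·27 + 14
27 = 1·14 + 13
14 = 1·13 + 1
13 = 13·1 + 0
gcd(2378, 2609) = 1, so the inverse exists.
Bézout: 1 = −175·2609 + 192·2378.
So 2378⁻¹ ≡ 192 (mod 2609).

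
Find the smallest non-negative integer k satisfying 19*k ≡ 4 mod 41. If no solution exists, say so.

gcd(19, 41) = 1, so a unique solution mod 41 exists.
19⁻¹ ≡ 13 (mod 41).
k ≡ 13*4 ≡ 11 (mod 41).

11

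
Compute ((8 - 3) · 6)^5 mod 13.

8 - 3 = 5
5 · 6 = 30 ≡ 4 (mod 13)
(4)^5 ≡ 10 (mod 13)

10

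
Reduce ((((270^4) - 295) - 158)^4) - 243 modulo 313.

(270)^4 ≡ 215 (mod 313)
215 - 295 = -80 ≡ 233 (mod 313)
233 - 158 = 75
(75)^4 ≡ 81 (mod 313)
81 - 243 = -162 ≡ 151 (mod 313)

151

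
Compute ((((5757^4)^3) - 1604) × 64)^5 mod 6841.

5343

(5757)^4 ≡ 2364 (mod 6841)
(2364)^3 ≡ 2164 (mod 6841)
2164 - 1604 = 560
560 × 64 = 35840 ≡ 1635 (mod 6841)
(1635)^5 ≡ 5343 (mod 6841)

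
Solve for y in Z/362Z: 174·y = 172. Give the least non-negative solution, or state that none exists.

gcd(174, 362) = 2, and 2 | 172, so solutions exist.
Divide through by 2: 87·y mod 181 = 86.
87⁻¹ ≡ 129 (mod 181).
y ≡ 129·86 ≡ 53 (mod 181).
The smallest non-negative solution is y = 53.

53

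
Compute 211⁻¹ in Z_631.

317

631 = 2×211 + 209
211 = 1×209 + 2
209 = 104×2 + 1
2 = 2×1 + 0
gcd(211, 631) = 1, so the inverse exists.
Bézout: 1 = 105×631 − 314×211.
So 211⁻¹ ≡ −314 ≡ 317 (mod 631).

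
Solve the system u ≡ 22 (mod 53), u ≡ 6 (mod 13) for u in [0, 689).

552

53⁻¹ mod 13: 53·1 ≡ 1 (mod 13), so 53⁻¹ ≡ 1.
u = 22 + 53·((6 − 22)·1 mod 13) = 22 + 53·10 = 552.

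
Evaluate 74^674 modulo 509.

674 in binary is 1010100010, i.e. 674 = 512 + 128 + 32 + 2.
74^1 ≡ 74 (mod 509)
74^2 ≡ 74^2 = 5476 ≡ 386 (mod 509)
74^4 ≡ 386^2 = 148996 ≡ 368 (mod 509)
74^8 ≡ 368^2 = 135424 ≡ 30 (mod 509)
74^16 ≡ 30^2 = 900 ≡ 391 (mod 509)
74^32 ≡ 391^2 = 152881 ≡ 181 (mod 509)
74^64 ≡ 181^2 = 32761 ≡ 185 (mod 509)
74^128 ≡ 185^2 = 34225 ≡ 122 (mod 509)
74^256 ≡ 122^2 = 14884 ≡ 123 (mod 509)
74^512 ≡ 123^2 = 15129 ≡ 368 (mod 509)
74^674 = 74^512 · 74^128 · 74^32 · 74^2 ≡ 368 · 122 · 181 · 386 (mod 509).
Accumulate the product:
368 · 122 = 44896 ≡ 104
104 · 181 = 18824 ≡ 500
500 · 386 = 193000 ≡ 89

89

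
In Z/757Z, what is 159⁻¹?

757 = 4*159 + 121
159 = 1*121 + 38
121 = 3*38 + 7
38 = 5*7 + 3
7 = 2*3 + 1
3 = 3*1 + 0
gcd(159, 757) = 1, so the inverse exists.
Back-substitute for 1:
1 = 1*7 − 2*3
  = −2*38 + 11*7
  = 11*121 − 35*38
  = −35*159 + 46*121
  = 46*757 − 219*159
So 159⁻¹ ≡ −219 ≡ 538 (mod 757).

538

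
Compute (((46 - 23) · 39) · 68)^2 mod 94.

6

46 - 23 = 23
23 · 39 = 897 ≡ 51 (mod 94)
51 · 68 = 3468 ≡ 84 (mod 94)
(84)^2 ≡ 6 (mod 94)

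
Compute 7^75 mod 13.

7^1 ≡ 7 (mod 13)
7^2 ≡ 7^2 = 49 ≡ 10 (mod 13)
7^4 ≡ 10^2 = 100 ≡ 9 (mod 13)
7^8 ≡ 9^2 = 81 ≡ 3 (mod 13)
7^16 ≡ 3^2 = 9 (mod 13)
7^32 ≡ 9^2 = 81 ≡ 3 (mod 13)
7^64 ≡ 3^2 = 9 (mod 13)
7^75 = 7^64 · 7^8 · 7^2 · 7^1 ≡ 9 · 3 · 10 · 7 (mod 13).
Accumulate the product:
9 · 3 = 27 ≡ 1
1 · 10 = 10
10 · 7 = 70 ≡ 5

5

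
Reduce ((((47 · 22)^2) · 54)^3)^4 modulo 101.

5

47 · 22 = 1034 ≡ 24 (mod 101)
(24)^2 ≡ 71 (mod 101)
71 · 54 = 3834 ≡ 97 (mod 101)
(97)^3 ≡ 37 (mod 101)
(37)^4 ≡ 5 (mod 101)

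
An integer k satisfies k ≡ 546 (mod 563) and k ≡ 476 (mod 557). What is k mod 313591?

563⁻¹ mod 557: 563·93 ≡ 1 (mod 557), so 563⁻¹ ≡ 93.
k = 546 + 563·((476 − 546)·93 mod 557) = 546 + 563·174 = 98508.

98508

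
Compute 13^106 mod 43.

By square-and-multiply:
106 in binary is 1101010, i.e. 106 = 64 + 32 + 8 + 2.
13^1 ≡ 13 (mod 43)
13^2 ≡ 13^2 = 169 ≡ 40 (mod 43)
13^4 ≡ 40^2 = 1600 ≡ 9 (mod 43)
13^8 ≡ 9^2 = 81 ≡ 38 (mod 43)
13^16 ≡ 38^2 = 1444 ≡ 25 (mod 43)
13^32 ≡ 25^2 = 625 ≡ 23 (mod 43)
13^64 ≡ 23^2 = 529 ≡ 13 (mod 43)
13^106 = 13^64 * 13^32 * 13^8 * 13^2 ≡ 13 * 23 * 38 * 40 (mod 43).
Accumulate the product:
13 * 23 = 299 ≡ 41
41 * 38 = 1558 ≡ 10
10 * 40 = 400 ≡ 13

13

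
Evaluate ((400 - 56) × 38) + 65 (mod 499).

400 - 56 = 344
344 × 38 = 13072 ≡ 98 (mod 499)
98 + 65 = 163

163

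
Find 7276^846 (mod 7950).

7276

Compute successive squares:
846 in binary is 1101001110, i.e. 846 = 512 + 256 + 64 + 8 + 4 + 2.
7276^1 ≡ 7276 (mod 7950)
7276^2 ≡ 7276^2 = 52940176 ≡ 1126 (mod 7950)
7276^4 ≡ 1126^2 = 1267876 ≡ 3826 (mod 7950)
7276^8 ≡ 3826^2 = 14638276 ≡ 2326 (mod 7950)
7276^16 ≡ 2326^2 = 5410276 ≡ 4276 (mod 7950)
7276^32 ≡ 4276^2 = 18284176 ≡ 7126 (mod 7950)
7276^64 ≡ 7126^2 = 50779876 ≡ 3226 (mod 7950)
7276^128 ≡ 3226^2 = 10407076 ≡ 526 (mod 7950)
7276^256 ≡ 526^2 = 276676 ≡ 6376 (mod 7950)
7276^512 ≡ 6376^2 = 40653376 ≡ 5026 (mod 7950)
7276^846 = 7276^512 × 7276^256 × 7276^64 × 7276^8 × 7276^4 × 7276^2 ≡ 5026 × 6376 × 3226 × 2326 × 3826 × 1126 (mod 7950).
Accumulate the product:
5026 × 6376 = 32045776 ≡ 7276
7276 × 3226 = 23472376 ≡ 3976
3976 × 2326 = 9248176 ≡ 2326
2326 × 3826 = 8899276 ≡ 3226
3226 × 1126 = 3632476 ≡ 7276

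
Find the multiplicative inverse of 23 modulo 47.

47 = 2·23 + 1
23 = 23·1 + 0
gcd(23, 47) = 1, so the inverse exists.
Bézout: 1 = 1·47 − 2·23.
So 23⁻¹ ≡ −2 ≡ 45 (mod 47).

45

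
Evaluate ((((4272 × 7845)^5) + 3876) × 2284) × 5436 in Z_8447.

4272 × 7845 = 33513840 ≡ 4591 (mod 8447)
(4591)^5 ≡ 7093 (mod 8447)
7093 + 3876 = 10969 ≡ 2522 (mod 8447)
2522 × 2284 = 5760248 ≡ 7841 (mod 8447)
7841 × 5436 = 42623676 ≡ 114 (mod 8447)

114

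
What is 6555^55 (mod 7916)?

Using repeated squaring:
6555^1 ≡ 6555 (mod 7916)
6555^2 ≡ 6555^2 = 42968025 ≡ 7893 (mod 7916)
6555^4 ≡ 7893^2 = 62299449 ≡ 529 (mod 7916)
6555^8 ≡ 529^2 = 279841 ≡ 2781 (mod 7916)
6555^16 ≡ 2781^2 = 7733961 ≡ 29 (mod 7916)
6555^32 ≡ 29^2 = 841 (mod 7916)
6555^55 = 6555^32 × 6555^16 × 6555^4 × 6555^2 × 6555^1 ≡ 841 × 29 × 529 × 7893 × 6555 (mod 7916).
Accumulate the product:
841 × 29 = 24389 ≡ 641
641 × 529 = 339089 ≡ 6617
6617 × 7893 = 52227981 ≡ 6129
6129 × 6555 = 40175595 ≡ 1895

1895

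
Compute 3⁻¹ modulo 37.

25

By the extended Euclidean algorithm:
37 = 12*3 + 1
3 = 3*1 + 0
gcd(3, 37) = 1, so the inverse exists.
Back-substitute for 1:
1 = 1*37 − 12*3
So 3⁻¹ ≡ −12 ≡ 25 (mod 37).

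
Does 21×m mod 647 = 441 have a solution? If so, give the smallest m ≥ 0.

gcd(21, 647) = 1, so a unique solution mod 647 exists.
21⁻¹ ≡ 493 (mod 647).
m ≡ 493×441 ≡ 21 (mod 647).

21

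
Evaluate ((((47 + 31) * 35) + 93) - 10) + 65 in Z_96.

94

47 + 31 = 78
78 * 35 = 2730 ≡ 42 (mod 96)
42 + 93 = 135 ≡ 39 (mod 96)
39 - 10 = 29
29 + 65 = 94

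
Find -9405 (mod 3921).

2358

-9405 = -3×3921 + 2358, so -9405 ≡ 2358 (mod 3921).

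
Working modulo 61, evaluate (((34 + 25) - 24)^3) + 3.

34 + 25 = 59
59 - 24 = 35
(35)^3 ≡ 53 (mod 61)
53 + 3 = 56

56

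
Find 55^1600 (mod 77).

Using repeated squaring:
55^1 ≡ 55 (mod 77)
55^2 ≡ 55^2 = 3025 ≡ 22 (mod 77)
55^4 ≡ 22^2 = 484 ≡ 22 (mod 77)
55^8 ≡ 22^2 = 484 ≡ 22 (mod 77)
55^16 ≡ 22^2 = 484 ≡ 22 (mod 77)
55^32 ≡ 22^2 = 484 ≡ 22 (mod 77)
55^64 ≡ 22^2 = 484 ≡ 22 (mod 77)
55^128 ≡ 22^2 = 484 ≡ 22 (mod 77)
55^256 ≡ 22^2 = 484 ≡ 22 (mod 77)
55^512 ≡ 22^2 = 484 ≡ 22 (mod 77)
55^1024 ≡ 22^2 = 484 ≡ 22 (mod 77)
55^1600 = 55^1024 × 55^512 × 55^64 ≡ 22 × 22 × 22 (mod 77).
Accumulate the product:
22 × 22 = 484 ≡ 22
22 × 22 = 484 ≡ 22

22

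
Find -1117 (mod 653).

189

-1117 = -2·653 + 189, so -1117 ≡ 189 (mod 653).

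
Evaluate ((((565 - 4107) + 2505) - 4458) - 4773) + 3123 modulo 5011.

2877

565 - 4107 = -3542 ≡ 1469 (mod 5011)
1469 + 2505 = 3974
3974 - 4458 = -484 ≡ 4527 (mod 5011)
4527 - 4773 = -246 ≡ 4765 (mod 5011)
4765 + 3123 = 7888 ≡ 2877 (mod 5011)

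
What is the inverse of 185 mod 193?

Run the extended Euclidean algorithm:
193 = 1*185 + 8
185 = 23*8 + 1
8 = 8*1 + 0
gcd(185, 193) = 1, so the inverse exists.
Bézout: 1 = −23*193 + 24*185.
So 185⁻¹ ≡ 24 (mod 193).

24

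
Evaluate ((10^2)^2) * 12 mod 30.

(10)^2 ≡ 10 (mod 30)
(10)^2 ≡ 10 (mod 30)
10 * 12 = 120 ≡ 0 (mod 30)

0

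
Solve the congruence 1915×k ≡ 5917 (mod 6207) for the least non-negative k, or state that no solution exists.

1426

gcd(1915, 6207) = 1, so a unique solution mod 6207 exists.
1915⁻¹ ≡ 4447 (mod 6207).
k ≡ 4447×5917 ≡ 1426 (mod 6207).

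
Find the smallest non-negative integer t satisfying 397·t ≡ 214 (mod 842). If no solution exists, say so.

798

gcd(397, 842) = 1, so a unique solution mod 842 exists.
397⁻¹ ≡ 649 (mod 842).
t ≡ 649·214 ≡ 798 (mod 842).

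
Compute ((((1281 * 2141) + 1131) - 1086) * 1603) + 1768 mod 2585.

1281 * 2141 = 2742621 ≡ 2521 (mod 2585)
2521 + 1131 = 3652 ≡ 1067 (mod 2585)
1067 - 1086 = -19 ≡ 2566 (mod 2585)
2566 * 1603 = 4113298 ≡ 563 (mod 2585)
563 + 1768 = 2331

2331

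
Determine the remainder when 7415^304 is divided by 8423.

Compute successive squares:
304 in binary is 100110000, i.e. 304 = 256 + 32 + 16.
7415^1 ≡ 7415 (mod 8423)
7415^2 ≡ 7415^2 = 54982225 ≡ 5304 (mod 8423)
7415^4 ≡ 5304^2 = 28132416 ≡ 8019 (mod 8423)
7415^8 ≡ 8019^2 = 64304361 ≡ 3179 (mod 8423)
7415^16 ≡ 3179^2 = 10106041 ≡ 6864 (mod 8423)
7415^32 ≡ 6864^2 = 47114496 ≡ 4657 (mod 8423)
7415^64 ≡ 4657^2 = 21687649 ≡ 6847 (mod 8423)
7415^128 ≡ 6847^2 = 46881409 ≡ 7414 (mod 8423)
7415^256 ≡ 7414^2 = 54967396 ≡ 7321 (mod 8423)
7415^304 = 7415^256 * 7415^32 * 7415^16 ≡ 7321 * 4657 * 6864 (mod 8423).
Accumulate the product:
7321 * 4657 = 34093897 ≡ 6016
6016 * 6864 = 41293824 ≡ 4278

4278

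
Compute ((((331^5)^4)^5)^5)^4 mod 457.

313

(331)^5 ≡ 299 (mod 457)
(299)^4 ≡ 450 (mod 457)
(450)^5 ≡ 102 (mod 457)
(102)^5 ≡ 163 (mod 457)
(163)^4 ≡ 313 (mod 457)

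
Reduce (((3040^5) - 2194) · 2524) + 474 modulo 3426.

(3040)^5 ≡ 3364 (mod 3426)
3364 - 2194 = 1170
1170 · 2524 = 2953080 ≡ 3294 (mod 3426)
3294 + 474 = 3768 ≡ 342 (mod 3426)

342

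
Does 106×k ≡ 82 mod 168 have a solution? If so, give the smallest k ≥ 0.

gcd(106, 168) = 2, and 2 | 82, so solutions exist.
Divide through by 2: 53×k = 41 (mod 84).
53⁻¹ ≡ 65 (mod 84).
k ≡ 65×41 ≡ 61 (mod 84).
The smallest non-negative solution is k = 61.

61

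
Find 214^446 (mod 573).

446 in binary is 110111110, i.e. 446 = 256 + 128 + 32 + 16 + 8 + 4 + 2.
214^1 ≡ 214 (mod 573)
214^2 ≡ 214^2 = 45796 ≡ 529 (mod 573)
214^4 ≡ 529^2 = 279841 ≡ 217 (mod 573)
214^8 ≡ 217^2 = 47089 ≡ 103 (mod 573)
214^16 ≡ 103^2 = 10609 ≡ 295 (mod 573)
214^32 ≡ 295^2 = 87025 ≡ 502 (mod 573)
214^64 ≡ 502^2 = 252004 ≡ 457 (mod 573)
214^128 ≡ 457^2 = 208849 ≡ 277 (mod 573)
214^256 ≡ 277^2 = 76729 ≡ 520 (mod 573)
214^446 = 214^256 · 214^128 · 214^32 · 214^16 · 214^8 · 214^4 · 214^2 ≡ 520 · 277 · 502 · 295 · 103 · 217 · 529 (mod 573).
Accumulate the product:
520 · 277 = 144040 ≡ 217
217 · 502 = 108934 ≡ 64
64 · 295 = 18880 ≡ 544
544 · 103 = 56032 ≡ 451
451 · 217 = 97867 ≡ 457
457 · 529 = 241753 ≡ 520

520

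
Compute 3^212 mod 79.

31

3^1 ≡ 3 (mod 79)
3^2 ≡ 3^2 = 9 (mod 79)
3^4 ≡ 9^2 = 81 ≡ 2 (mod 79)
3^8 ≡ 2^2 = 4 (mod 79)
3^16 ≡ 4^2 = 16 (mod 79)
3^32 ≡ 16^2 = 256 ≡ 19 (mod 79)
3^64 ≡ 19^2 = 361 ≡ 45 (mod 79)
3^128 ≡ 45^2 = 2025 ≡ 50 (mod 79)
3^212 = 3^128 × 3^64 × 3^16 × 3^4 ≡ 50 × 45 × 16 × 2 (mod 79).
Accumulate the product:
50 × 45 = 2250 ≡ 38
38 × 16 = 608 ≡ 55
55 × 2 = 110 ≡ 31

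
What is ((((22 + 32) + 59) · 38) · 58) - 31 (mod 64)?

61

22 + 32 = 54
54 + 59 = 113 ≡ 49 (mod 64)
49 · 38 = 1862 ≡ 6 (mod 64)
6 · 58 = 348 ≡ 28 (mod 64)
28 - 31 = -3 ≡ 61 (mod 64)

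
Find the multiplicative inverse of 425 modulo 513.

239

Run the extended Euclidean algorithm:
513 = 1×425 + 88
425 = 4×88 + 73
88 = 1×73 + 15
73 = 4×15 + 13
15 = 1×13 + 2
13 = 6×2 + 1
2 = 2×1 + 0
gcd(425, 513) = 1, so the inverse exists.
Bézout: 1 = −198×513 + 239×425.
So 425⁻¹ ≡ 239 (mod 513).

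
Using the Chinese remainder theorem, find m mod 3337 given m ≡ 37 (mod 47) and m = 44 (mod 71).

2387

47⁻¹ mod 71: 47·68 ≡ 1 (mod 71), so 47⁻¹ ≡ 68.
m = 37 + 47·((44 − 37)·68 mod 71) = 37 + 47·50 = 2387.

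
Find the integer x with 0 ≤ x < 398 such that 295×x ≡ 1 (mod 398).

By the extended Euclidean algorithm:
398 = 1*295 + 103
295 = 2*103 + 89
103 = 1*89 + 14
89 = 6*14 + 5
14 = 2*5 + 4
5 = 1*4 + 1
4 = 4*1 + 0
gcd(295, 398) = 1, so the inverse exists.
Back-substitute for 1:
1 = 1*5 − 1*4
  = −1*14 + 3*5
  = 3*89 − 19*14
  = −19*103 + 22*89
  = 22*295 − 63*103
  = −63*398 + 85*295
So 295⁻¹ ≡ 85 (mod 398).

85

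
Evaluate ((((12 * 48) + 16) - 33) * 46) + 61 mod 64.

47

12 * 48 = 576 ≡ 0 (mod 64)
0 + 16 = 16
16 - 33 = -17 ≡ 47 (mod 64)
47 * 46 = 2162 ≡ 50 (mod 64)
50 + 61 = 111 ≡ 47 (mod 64)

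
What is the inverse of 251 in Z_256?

51

256 = 1×251 + 5
251 = 50×5 + 1
5 = 5×1 + 0
gcd(251, 256) = 1, so the inverse exists.
Bézout: 1 = −50×256 + 51×251.
So 251⁻¹ ≡ 51 (mod 256).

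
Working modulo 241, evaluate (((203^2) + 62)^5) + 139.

143

(203)^2 ≡ 239 (mod 241)
239 + 62 = 301 ≡ 60 (mod 241)
(60)^5 ≡ 4 (mod 241)
4 + 139 = 143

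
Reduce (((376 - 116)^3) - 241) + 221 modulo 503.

154

376 - 116 = 260
(260)^3 ≡ 174 (mod 503)
174 - 241 = -67 ≡ 436 (mod 503)
436 + 221 = 657 ≡ 154 (mod 503)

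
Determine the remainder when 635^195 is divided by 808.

By square-and-multiply:
635^1 ≡ 635 (mod 808)
635^2 ≡ 635^2 = 403225 ≡ 33 (mod 808)
635^4 ≡ 33^2 = 1089 ≡ 281 (mod 808)
635^8 ≡ 281^2 = 78961 ≡ 585 (mod 808)
635^16 ≡ 585^2 = 342225 ≡ 441 (mod 808)
635^32 ≡ 441^2 = 194481 ≡ 561 (mod 808)
635^64 ≡ 561^2 = 314721 ≡ 409 (mod 808)
635^128 ≡ 409^2 = 167281 ≡ 25 (mod 808)
635^195 = 635^128 * 635^64 * 635^2 * 635^1 ≡ 25 * 409 * 33 * 635 (mod 808).
Accumulate the product:
25 * 409 = 10225 ≡ 529
529 * 33 = 17457 ≡ 489
489 * 635 = 310515 ≡ 243

243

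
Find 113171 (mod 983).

126

113171 = 115×983 + 126, so 113171 ≡ 126 (mod 983).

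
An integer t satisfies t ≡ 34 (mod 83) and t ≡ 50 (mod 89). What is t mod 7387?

83⁻¹ mod 89: 83·74 ≡ 1 (mod 89), so 83⁻¹ ≡ 74.
t = 34 + 83·((50 − 34)·74 mod 89) = 34 + 83·27 = 2275.

2275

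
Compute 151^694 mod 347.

Compute successive squares:
694 in binary is 1010110110, i.e. 694 = 512 + 128 + 32 + 16 + 4 + 2.
151^1 ≡ 151 (mod 347)
151^2 ≡ 151^2 = 22801 ≡ 246 (mod 347)
151^4 ≡ 246^2 = 60516 ≡ 138 (mod 347)
151^8 ≡ 138^2 = 19044 ≡ 306 (mod 347)
151^16 ≡ 306^2 = 93636 ≡ 293 (mod 347)
151^32 ≡ 293^2 = 85849 ≡ 140 (mod 347)
151^64 ≡ 140^2 = 19600 ≡ 168 (mod 347)
151^128 ≡ 168^2 = 28224 ≡ 117 (mod 347)
151^256 ≡ 117^2 = 13689 ≡ 156 (mod 347)
151^512 ≡ 156^2 = 24336 ≡ 46 (mod 347)
151^694 = 151^512 × 151^128 × 151^32 × 151^16 × 151^4 × 151^2 ≡ 46 × 117 × 140 × 293 × 138 × 246 (mod 347).
Accumulate the product:
46 × 117 = 5382 ≡ 177
177 × 140 = 24780 ≡ 143
143 × 293 = 41899 ≡ 259
259 × 138 = 35742 ≡ 1
1 × 246 = 246

246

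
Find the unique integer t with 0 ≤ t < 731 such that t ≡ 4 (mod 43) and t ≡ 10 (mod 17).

520

43⁻¹ mod 17: 43*2 ≡ 1 (mod 17), so 43⁻¹ ≡ 2.
t = 4 + 43*((10 − 4)*2 mod 17) = 4 + 43*12 = 520.
Check: 520 mod 43 = 4, 520 mod 17 = 10. ✓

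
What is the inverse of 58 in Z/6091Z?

6091 = 105×58 + 1
58 = 58×1 + 0
gcd(58, 6091) = 1, so the inverse exists.
Back-substitute for 1:
1 = 1×6091 − 105×58
So 58⁻¹ ≡ −105 ≡ 5986 (mod 6091).

5986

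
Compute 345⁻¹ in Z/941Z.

911

Run the extended Euclidean algorithm:
941 = 2*345 + 251
345 = 1*251 + 94
251 = 2*94 + 63
94 = 1*63 + 31
63 = 2*31 + 1
31 = 31*1 + 0
gcd(345, 941) = 1, so the inverse exists.
Back-substitute for 1:
1 = 1*63 − 2*31
  = −2*94 + 3*63
  = 3*251 − 8*94
  = −8*345 + 11*251
  = 11*941 − 30*345
So 345⁻¹ ≡ −30 ≡ 911 (mod 941).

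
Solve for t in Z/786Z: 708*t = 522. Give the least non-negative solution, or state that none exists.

84

gcd(708, 786) = 6, and 6 | 522, so solutions exist.
Divide through by 6: 118*t mod 131 = 87.
118⁻¹ ≡ 10 (mod 131).
t ≡ 10*87 ≡ 84 (mod 131).
The smallest non-negative solution is t = 84.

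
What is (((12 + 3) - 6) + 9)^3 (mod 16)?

8

12 + 3 = 15
15 - 6 = 9
9 + 9 = 18 ≡ 2 (mod 16)
(2)^3 ≡ 8 (mod 16)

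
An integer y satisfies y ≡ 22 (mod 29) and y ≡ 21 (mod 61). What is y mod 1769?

29⁻¹ mod 61: 29*40 ≡ 1 (mod 61), so 29⁻¹ ≡ 40.
y = 22 + 29*((21 − 22)*40 mod 61) = 22 + 29*21 = 631.
Check: 631 mod 29 = 22, 631 mod 61 = 21. ✓

631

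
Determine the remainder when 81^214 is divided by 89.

16

By square-and-multiply:
214 in binary is 11010110, i.e. 214 = 128 + 64 + 16 + 4 + 2.
81^1 ≡ 81 (mod 89)
81^2 ≡ 81^2 = 6561 ≡ 64 (mod 89)
81^4 ≡ 64^2 = 4096 ≡ 2 (mod 89)
81^8 ≡ 2^2 = 4 (mod 89)
81^16 ≡ 4^2 = 16 (mod 89)
81^32 ≡ 16^2 = 256 ≡ 78 (mod 89)
81^64 ≡ 78^2 = 6084 ≡ 32 (mod 89)
81^128 ≡ 32^2 = 1024 ≡ 45 (mod 89)
81^214 = 81^128 * 81^64 * 81^16 * 81^4 * 81^2 ≡ 45 * 32 * 16 * 2 * 64 (mod 89).
Accumulate the product:
45 * 32 = 1440 ≡ 16
16 * 16 = 256 ≡ 78
78 * 2 = 156 ≡ 67
67 * 64 = 4288 ≡ 16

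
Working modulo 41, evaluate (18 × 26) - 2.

18 × 26 = 468 ≡ 17 (mod 41)
17 - 2 = 15

15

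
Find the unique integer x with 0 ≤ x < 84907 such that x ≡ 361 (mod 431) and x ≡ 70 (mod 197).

431⁻¹ mod 197: 431·16 ≡ 1 (mod 197), so 431⁻¹ ≡ 16.
x = 361 + 431·((70 − 361)·16 mod 197) = 361 + 431·72 = 31393.
Check: 31393 mod 431 = 361, 31393 mod 197 = 70. ✓

31393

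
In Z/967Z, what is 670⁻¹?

967 = 1·670 + 297
670 = 2·297 + 76
297 = 3·76 + 69
76 = 1·69 + 7
69 = 9·7 + 6
7 = 1·6 + 1
6 = 6·1 + 0
gcd(670, 967) = 1, so the inverse exists.
Back-substitute for 1:
1 = 1·7 − 1·6
  = −1·69 + 10·7
  = 10·76 − 11·69
  = −11·297 + 43·76
  = 43·670 − 97·297
  = −97·967 + 140·670
So 670⁻¹ ≡ 140 (mod 967).

140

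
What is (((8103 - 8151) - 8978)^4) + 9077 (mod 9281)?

8103 - 8151 = -48 ≡ 9233 (mod 9281)
9233 - 8978 = 255
(255)^4 ≡ 3364 (mod 9281)
3364 + 9077 = 12441 ≡ 3160 (mod 9281)

3160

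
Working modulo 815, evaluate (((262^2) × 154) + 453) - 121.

143

(262)^2 ≡ 184 (mod 815)
184 × 154 = 28336 ≡ 626 (mod 815)
626 + 453 = 1079 ≡ 264 (mod 815)
264 - 121 = 143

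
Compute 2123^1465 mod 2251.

Using repeated squaring:
1465 in binary is 10110111001, i.e. 1465 = 1024 + 256 + 128 + 32 + 16 + 8 + 1.
2123^1 ≡ 2123 (mod 2251)
2123^2 ≡ 2123^2 = 4507129 ≡ 627 (mod 2251)
2123^4 ≡ 627^2 = 393129 ≡ 1455 (mod 2251)
2123^8 ≡ 1455^2 = 2117025 ≡ 1085 (mod 2251)
2123^16 ≡ 1085^2 = 1177225 ≡ 2203 (mod 2251)
2123^32 ≡ 2203^2 = 4853209 ≡ 53 (mod 2251)
2123^64 ≡ 53^2 = 2809 ≡ 558 (mod 2251)
2123^128 ≡ 558^2 = 311364 ≡ 726 (mod 2251)
2123^256 ≡ 726^2 = 527076 ≡ 342 (mod 2251)
2123^512 ≡ 342^2 = 116964 ≡ 2163 (mod 2251)
2123^1024 ≡ 2163^2 = 4678569 ≡ 991 (mod 2251)
2123^1465 = 2123^1024 × 2123^256 × 2123^128 × 2123^32 × 2123^16 × 2123^8 × 2123^1 ≡ 991 × 342 × 726 × 53 × 2203 × 1085 × 2123 (mod 2251).
Accumulate the product:
991 × 342 = 338922 ≡ 1272
1272 × 726 = 923472 ≡ 562
562 × 53 = 29786 ≡ 523
523 × 2203 = 1152169 ≡ 1908
1908 × 1085 = 2070180 ≡ 1511
1511 × 2123 = 3207853 ≡ 178

178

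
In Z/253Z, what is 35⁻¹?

Run the extended Euclidean algorithm:
253 = 7×35 + 8
35 = 4×8 + 3
8 = 2×3 + 2
3 = 1×2 + 1
2 = 2×1 + 0
gcd(35, 253) = 1, so the inverse exists.
Back-substitute for 1:
1 = 1×3 − 1×2
  = −1×8 + 3×3
  = 3×35 − 13×8
  = −13×253 + 94×35
So 35⁻¹ ≡ 94 (mod 253).

94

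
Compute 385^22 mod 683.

603

By square-and-multiply:
385^1 ≡ 385 (mod 683)
385^2 ≡ 385^2 = 148225 ≡ 14 (mod 683)
385^4 ≡ 14^2 = 196 (mod 683)
385^8 ≡ 196^2 = 38416 ≡ 168 (mod 683)
385^16 ≡ 168^2 = 28224 ≡ 221 (mod 683)
385^22 = 385^16 × 385^4 × 385^2 ≡ 221 × 196 × 14 (mod 683).
Accumulate the product:
221 × 196 = 43316 ≡ 287
287 × 14 = 4018 ≡ 603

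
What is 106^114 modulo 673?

219

By square-and-multiply:
114 in binary is 1110010, i.e. 114 = 64 + 32 + 16 + 2.
106^1 ≡ 106 (mod 673)
106^2 ≡ 106^2 = 11236 ≡ 468 (mod 673)
106^4 ≡ 468^2 = 219024 ≡ 299 (mod 673)
106^8 ≡ 299^2 = 89401 ≡ 565 (mod 673)
106^16 ≡ 565^2 = 319225 ≡ 223 (mod 673)
106^32 ≡ 223^2 = 49729 ≡ 600 (mod 673)
106^64 ≡ 600^2 = 360000 ≡ 618 (mod 673)
106^114 = 106^64 · 106^32 · 106^16 · 106^2 ≡ 618 · 600 · 223 · 468 (mod 673).
Accumulate the product:
618 · 600 = 370800 ≡ 650
650 · 223 = 144950 ≡ 255
255 · 468 = 119340 ≡ 219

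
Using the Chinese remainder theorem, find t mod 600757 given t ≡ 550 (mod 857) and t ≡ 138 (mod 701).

857⁻¹ mod 701: 857×355 ≡ 1 (mod 701), so 857⁻¹ ≡ 355.
t = 550 + 857×((138 − 550)×355 mod 701) = 550 + 857×249 = 213943.

213943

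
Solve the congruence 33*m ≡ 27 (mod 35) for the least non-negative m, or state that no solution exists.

4

gcd(33, 35) = 1, so a unique solution mod 35 exists.
33⁻¹ ≡ 17 (mod 35).
m ≡ 17*27 ≡ 4 (mod 35).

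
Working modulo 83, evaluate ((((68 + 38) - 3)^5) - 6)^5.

81

68 + 38 = 106 ≡ 23 (mod 83)
23 - 3 = 20
(20)^5 ≡ 18 (mod 83)
18 - 6 = 12
(12)^5 ≡ 81 (mod 83)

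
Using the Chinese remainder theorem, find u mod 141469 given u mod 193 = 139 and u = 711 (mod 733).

193⁻¹ mod 733: 193*376 ≡ 1 (mod 733), so 193⁻¹ ≡ 376.
u = 139 + 193*((711 − 139)*376 mod 733) = 139 + 193*303 = 58618.

58618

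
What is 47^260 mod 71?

32

260 in binary is 100000100, i.e. 260 = 256 + 4.
47^1 ≡ 47 (mod 71)
47^2 ≡ 47^2 = 2209 ≡ 8 (mod 71)
47^4 ≡ 8^2 = 64 (mod 71)
47^8 ≡ 64^2 = 4096 ≡ 49 (mod 71)
47^16 ≡ 49^2 = 2401 ≡ 58 (mod 71)
47^32 ≡ 58^2 = 3364 ≡ 27 (mod 71)
47^64 ≡ 27^2 = 729 ≡ 19 (mod 71)
47^128 ≡ 19^2 = 361 ≡ 6 (mod 71)
47^256 ≡ 6^2 = 36 (mod 71)
47^260 = 47^256 × 47^4 ≡ 36 × 64 (mod 71).
36 × 64 = 2304 ≡ 32 (mod 71).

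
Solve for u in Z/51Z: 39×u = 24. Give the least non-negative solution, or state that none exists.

15

gcd(39, 51) = 3, and 3 | 24, so solutions exist.
Divide through by 3: 13×u ≡ 8 mod 17.
13⁻¹ ≡ 4 (mod 17).
u ≡ 4×8 ≡ 15 (mod 17).
The smallest non-negative solution is u = 15.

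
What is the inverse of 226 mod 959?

Apply the Euclidean algorithm and back-substitute:
959 = 4·226 + 55
226 = 4·55 + 6
55 = 9·6 + 1
6 = 6·1 + 0
gcd(226, 959) = 1, so the inverse exists.
Back-substitute for 1:
1 = 1·55 − 9·6
  = −9·226 + 37·55
  = 37·959 − 157·226
So 226⁻¹ ≡ −157 ≡ 802 (mod 959).

802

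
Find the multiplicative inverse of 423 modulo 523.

455

Run the extended Euclidean algorithm:
523 = 1×423 + 100
423 = 4×100 + 23
100 = 4×23 + 8
23 = 2×8 + 7
8 = 1×7 + 1
7 = 7×1 + 0
gcd(423, 523) = 1, so the inverse exists.
Back-substitute for 1:
1 = 1×8 − 1×7
  = −1×23 + 3×8
  = 3×100 − 13×23
  = −13×423 + 55×100
  = 55×523 − 68×423
So 423⁻¹ ≡ −68 ≡ 455 (mod 523).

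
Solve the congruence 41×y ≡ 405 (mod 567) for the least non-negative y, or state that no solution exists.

162

gcd(41, 567) = 1, so a unique solution mod 567 exists.
41⁻¹ ≡ 83 (mod 567).
y ≡ 83×405 ≡ 162 (mod 567).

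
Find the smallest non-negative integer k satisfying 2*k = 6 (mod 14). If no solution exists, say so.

gcd(2, 14) = 2, and 2 | 6, so solutions exist.
Divide through by 2: 1*k ≡ 3 (mod 7).
1⁻¹ ≡ 1 (mod 7).
k ≡ 1*3 ≡ 3 (mod 7).
The smallest non-negative solution is k = 3.

3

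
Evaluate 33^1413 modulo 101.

By square-and-multiply:
1413 in binary is 10110000101, i.e. 1413 = 1024 + 256 + 128 + 4 + 1.
33^1 ≡ 33 (mod 101)
33^2 ≡ 33^2 = 1089 ≡ 79 (mod 101)
33^4 ≡ 79^2 = 6241 ≡ 80 (mod 101)
33^8 ≡ 80^2 = 6400 ≡ 37 (mod 101)
33^16 ≡ 37^2 = 1369 ≡ 56 (mod 101)
33^32 ≡ 56^2 = 3136 ≡ 5 (mod 101)
33^64 ≡ 5^2 = 25 (mod 101)
33^128 ≡ 25^2 = 625 ≡ 19 (mod 101)
33^256 ≡ 19^2 = 361 ≡ 58 (mod 101)
33^512 ≡ 58^2 = 3364 ≡ 31 (mod 101)
33^1024 ≡ 31^2 = 961 ≡ 52 (mod 101)
33^1413 = 33^1024 · 33^256 · 33^128 · 33^4 · 33^1 ≡ 52 · 58 · 19 · 80 · 33 (mod 101).
Accumulate the product:
52 · 58 = 3016 ≡ 87
87 · 19 = 1653 ≡ 37
37 · 80 = 2960 ≡ 31
31 · 33 = 1023 ≡ 13

13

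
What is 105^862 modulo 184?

By square-and-multiply:
862 in binary is 1101011110, i.e. 862 = 512 + 256 + 64 + 16 + 8 + 4 + 2.
105^1 ≡ 105 (mod 184)
105^2 ≡ 105^2 = 11025 ≡ 169 (mod 184)
105^4 ≡ 169^2 = 28561 ≡ 41 (mod 184)
105^8 ≡ 41^2 = 1681 ≡ 25 (mod 184)
105^16 ≡ 25^2 = 625 ≡ 73 (mod 184)
105^32 ≡ 73^2 = 5329 ≡ 177 (mod 184)
105^64 ≡ 177^2 = 31329 ≡ 49 (mod 184)
105^128 ≡ 49^2 = 2401 ≡ 9 (mod 184)
105^256 ≡ 9^2 = 81 (mod 184)
105^512 ≡ 81^2 = 6561 ≡ 121 (mod 184)
105^862 = 105^512 · 105^256 · 105^64 · 105^16 · 105^8 · 105^4 · 105^2 ≡ 121 · 81 · 49 · 73 · 25 · 41 · 169 (mod 184).
Accumulate the product:
121 · 81 = 9801 ≡ 49
49 · 49 = 2401 ≡ 9
9 · 73 = 657 ≡ 105
105 · 25 = 2625 ≡ 49
49 · 41 = 2009 ≡ 169
169 · 169 = 28561 ≡ 41

41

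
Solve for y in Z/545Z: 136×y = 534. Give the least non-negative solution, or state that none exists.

44

gcd(136, 545) = 1, so a unique solution mod 545 exists.
136⁻¹ ≡ 541 (mod 545).
y ≡ 541×534 ≡ 44 (mod 545).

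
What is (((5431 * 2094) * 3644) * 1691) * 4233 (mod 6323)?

5823

5431 * 2094 = 11372514 ≡ 3760 (mod 6323)
3760 * 3644 = 13701440 ≡ 5822 (mod 6323)
5822 * 1691 = 9845002 ≡ 91 (mod 6323)
91 * 4233 = 385203 ≡ 5823 (mod 6323)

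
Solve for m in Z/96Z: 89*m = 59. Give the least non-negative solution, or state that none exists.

19

gcd(89, 96) = 1, so a unique solution mod 96 exists.
89⁻¹ ≡ 41 (mod 96).
m ≡ 41*59 ≡ 19 (mod 96).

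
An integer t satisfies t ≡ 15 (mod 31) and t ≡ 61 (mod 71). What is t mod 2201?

1410

31⁻¹ mod 71: 31×55 ≡ 1 (mod 71), so 31⁻¹ ≡ 55.
t = 15 + 31×((61 − 15)×55 mod 71) = 15 + 31×45 = 1410.
Check: 1410 mod 31 = 15, 1410 mod 71 = 61. ✓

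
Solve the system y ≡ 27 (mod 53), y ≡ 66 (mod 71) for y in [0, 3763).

3048

53⁻¹ mod 71: 53*67 ≡ 1 (mod 71), so 53⁻¹ ≡ 67.
y = 27 + 53*((66 − 27)*67 mod 71) = 27 + 53*57 = 3048.
Check: 3048 mod 53 = 27, 3048 mod 71 = 66. ✓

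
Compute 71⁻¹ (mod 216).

143

Run the extended Euclidean algorithm:
216 = 3*71 + 3
71 = 23*3 + 2
3 = 1*2 + 1
2 = 2*1 + 0
gcd(71, 216) = 1, so the inverse exists.
Back-substitute for 1:
1 = 1*3 − 1*2
  = −1*71 + 24*3
  = 24*216 − 73*71
So 71⁻¹ ≡ −73 ≡ 143 (mod 216).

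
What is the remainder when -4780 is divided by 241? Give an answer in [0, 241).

40

-4780 = -20*241 + 40, so -4780 ≡ 40 (mod 241).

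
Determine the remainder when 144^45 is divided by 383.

Compute successive squares:
45 in binary is 101101, i.e. 45 = 32 + 8 + 4 + 1.
144^1 ≡ 144 (mod 383)
144^2 ≡ 144^2 = 20736 ≡ 54 (mod 383)
144^4 ≡ 54^2 = 2916 ≡ 235 (mod 383)
144^8 ≡ 235^2 = 55225 ≡ 73 (mod 383)
144^16 ≡ 73^2 = 5329 ≡ 350 (mod 383)
144^32 ≡ 350^2 = 122500 ≡ 323 (mod 383)
144^45 = 144^32 · 144^8 · 144^4 · 144^1 ≡ 323 · 73 · 235 · 144 (mod 383).
Accumulate the product:
323 · 73 = 23579 ≡ 216
216 · 235 = 50760 ≡ 204
204 · 144 = 29376 ≡ 268

268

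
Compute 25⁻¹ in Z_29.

By the extended Euclidean algorithm:
29 = 1*25 + 4
25 = 6*4 + 1
4 = 4*1 + 0
gcd(25, 29) = 1, so the inverse exists.
Bézout: 1 = −6*29 + 7*25.
So 25⁻¹ ≡ 7 (mod 29).

7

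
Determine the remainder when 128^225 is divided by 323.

225 in binary is 11100001, i.e. 225 = 128 + 64 + 32 + 1.
128^1 ≡ 128 (mod 323)
128^2 ≡ 128^2 = 16384 ≡ 234 (mod 323)
128^4 ≡ 234^2 = 54756 ≡ 169 (mod 323)
128^8 ≡ 169^2 = 28561 ≡ 137 (mod 323)
128^16 ≡ 137^2 = 18769 ≡ 35 (mod 323)
128^32 ≡ 35^2 = 1225 ≡ 256 (mod 323)
128^64 ≡ 256^2 = 65536 ≡ 290 (mod 323)
128^128 ≡ 290^2 = 84100 ≡ 120 (mod 323)
128^225 = 128^128 × 128^64 × 128^32 × 128^1 ≡ 120 × 290 × 256 × 128 (mod 323).
Accumulate the product:
120 × 290 = 34800 ≡ 239
239 × 256 = 61184 ≡ 137
137 × 128 = 17536 ≡ 94

94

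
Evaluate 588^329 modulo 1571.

1371

Compute successive squares:
329 in binary is 101001001, i.e. 329 = 256 + 64 + 8 + 1.
588^1 ≡ 588 (mod 1571)
588^2 ≡ 588^2 = 345744 ≡ 124 (mod 1571)
588^4 ≡ 124^2 = 15376 ≡ 1237 (mod 1571)
588^8 ≡ 1237^2 = 1530169 ≡ 15 (mod 1571)
588^16 ≡ 15^2 = 225 (mod 1571)
588^32 ≡ 225^2 = 50625 ≡ 353 (mod 1571)
588^64 ≡ 353^2 = 124609 ≡ 500 (mod 1571)
588^128 ≡ 500^2 = 250000 ≡ 211 (mod 1571)
588^256 ≡ 211^2 = 44521 ≡ 533 (mod 1571)
588^329 = 588^256 · 588^64 · 588^8 · 588^1 ≡ 533 · 500 · 15 · 588 (mod 1571).
Accumulate the product:
533 · 500 = 266500 ≡ 1001
1001 · 15 = 15015 ≡ 876
876 · 588 = 515088 ≡ 1371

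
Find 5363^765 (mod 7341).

765 in binary is 1011111101, i.e. 765 = 512 + 128 + 64 + 32 + 16 + 8 + 4 + 1.
5363^1 ≡ 5363 (mod 7341)
5363^2 ≡ 5363^2 = 28761769 ≡ 7072 (mod 7341)
5363^4 ≡ 7072^2 = 50013184 ≡ 6292 (mod 7341)
5363^8 ≡ 6292^2 = 39589264 ≡ 6592 (mod 7341)
5363^16 ≡ 6592^2 = 43454464 ≡ 3085 (mod 7341)
5363^32 ≡ 3085^2 = 9517225 ≡ 3289 (mod 7341)
5363^64 ≡ 3289^2 = 10817521 ≡ 4228 (mod 7341)
5363^128 ≡ 4228^2 = 17875984 ≡ 649 (mod 7341)
5363^256 ≡ 649^2 = 421201 ≡ 2764 (mod 7341)
5363^512 ≡ 2764^2 = 7639696 ≡ 5056 (mod 7341)
5363^765 = 5363^512 · 5363^128 · 5363^64 · 5363^32 · 5363^16 · 5363^8 · 5363^4 · 5363^1 ≡ 5056 · 649 · 4228 · 3289 · 3085 · 6592 · 6292 · 5363 (mod 7341).
Accumulate the product:
5056 · 649 = 3281344 ≡ 7258
7258 · 4228 = 30686824 ≡ 1444
1444 · 3289 = 4749316 ≡ 7030
7030 · 3085 = 21687550 ≡ 2236
2236 · 6592 = 14739712 ≡ 6325
6325 · 6292 = 39796900 ≡ 1339
1339 · 5363 = 7181057 ≡ 1559

1559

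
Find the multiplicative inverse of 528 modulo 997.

338

Apply the Euclidean algorithm and back-substitute:
997 = 1·528 + 469
528 = 1·469 + 59
469 = 7·59 + 56
59 = 1·56 + 3
56 = 18·3 + 2
3 = 1·2 + 1
2 = 2·1 + 0
gcd(528, 997) = 1, so the inverse exists.
Back-substitute for 1:
1 = 1·3 − 1·2
  = −1·56 + 19·3
  = 19·59 − 20·56
  = −20·469 + 159·59
  = 159·528 − 179·469
  = −179·997 + 338·528
So 528⁻¹ ≡ 338 (mod 997).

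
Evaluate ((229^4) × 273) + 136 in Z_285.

124

(229)^4 ≡ 1 (mod 285)
1 × 273 = 273
273 + 136 = 409 ≡ 124 (mod 285)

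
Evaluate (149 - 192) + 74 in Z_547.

31

149 - 192 = -43 ≡ 504 (mod 547)
504 + 74 = 578 ≡ 31 (mod 547)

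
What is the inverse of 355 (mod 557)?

Run the extended Euclidean algorithm:
557 = 1×355 + 202
355 = 1×202 + 153
202 = 1×153 + 49
153 = 3×49 + 6
49 = 8×6 + 1
6 = 6×1 + 0
gcd(355, 557) = 1, so the inverse exists.
Back-substitute for 1:
1 = 1×49 − 8×6
  = −8×153 + 25×49
  = 25×202 − 33×153
  = −33×355 + 58×202
  = 58×557 − 91×355
So 355⁻¹ ≡ −91 ≡ 466 (mod 557).

466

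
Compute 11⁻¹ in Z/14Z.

9

14 = 1*11 + 3
11 = 3*3 + 2
3 = 1*2 + 1
2 = 2*1 + 0
gcd(11, 14) = 1, so the inverse exists.
Bézout: 1 = 4*14 − 5*11.
So 11⁻¹ ≡ −5 ≡ 9 (mod 14).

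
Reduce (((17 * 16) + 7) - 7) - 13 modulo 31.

17 * 16 = 272 ≡ 24 (mod 31)
24 + 7 = 31 ≡ 0 (mod 31)
0 - 7 = -7 ≡ 24 (mod 31)
24 - 13 = 11

11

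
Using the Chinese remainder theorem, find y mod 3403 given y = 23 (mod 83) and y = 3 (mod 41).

1766

83⁻¹ mod 41: 83×1 ≡ 1 (mod 41), so 83⁻¹ ≡ 1.
y = 23 + 83×((3 − 23)×1 mod 41) = 23 + 83×21 = 1766.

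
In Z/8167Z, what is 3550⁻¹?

Apply the Euclidean algorithm and back-substitute:
8167 = 2*3550 + 1067
3550 = 3*1067 + 349
1067 = 3*349 + 20
349 = 17*20 + 9
20 = 2*9 + 2
9 = 4*2 + 1
2 = 2*1 + 0
gcd(3550, 8167) = 1, so the inverse exists.
Bézout: 1 = −1597*8167 + 3674*3550.
So 3550⁻¹ ≡ 3674 (mod 8167).

3674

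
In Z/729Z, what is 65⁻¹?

By the extended Euclidean algorithm:
729 = 11*65 + 14
65 = 4*14 + 9
14 = 1*9 + 5
9 = 1*5 + 4
5 = 1*4 + 1
4 = 4*1 + 0
gcd(65, 729) = 1, so the inverse exists.
Bézout: 1 = 14*729 − 157*65.
So 65⁻¹ ≡ −157 ≡ 572 (mod 729).

572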